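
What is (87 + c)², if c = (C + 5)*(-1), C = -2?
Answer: 7056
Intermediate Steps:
c = -3 (c = (-2 + 5)*(-1) = 3*(-1) = -3)
(87 + c)² = (87 - 3)² = 84² = 7056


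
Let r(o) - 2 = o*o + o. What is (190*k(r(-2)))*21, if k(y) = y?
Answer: 15960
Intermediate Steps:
r(o) = 2 + o + o² (r(o) = 2 + (o*o + o) = 2 + (o² + o) = 2 + (o + o²) = 2 + o + o²)
(190*k(r(-2)))*21 = (190*(2 - 2 + (-2)²))*21 = (190*(2 - 2 + 4))*21 = (190*4)*21 = 760*21 = 15960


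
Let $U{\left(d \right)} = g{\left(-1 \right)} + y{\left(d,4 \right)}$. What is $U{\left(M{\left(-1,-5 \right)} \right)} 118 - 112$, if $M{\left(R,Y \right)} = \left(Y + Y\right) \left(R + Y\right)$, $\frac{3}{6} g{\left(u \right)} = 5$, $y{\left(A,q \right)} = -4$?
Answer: $596$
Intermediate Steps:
$g{\left(u \right)} = 10$ ($g{\left(u \right)} = 2 \cdot 5 = 10$)
$M{\left(R,Y \right)} = 2 Y \left(R + Y\right)$
$U{\left(d \right)} = 6$ ($U{\left(d \right)} = 10 - 4 = 6$)
$U{\left(M{\left(-1,-5 \right)} \right)} 118 - 112 = 6 \cdot 118 - 112 = 708 - 112 = 596$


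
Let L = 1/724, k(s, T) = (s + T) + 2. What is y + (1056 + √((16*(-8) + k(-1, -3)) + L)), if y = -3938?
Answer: -2882 + I*√17035539/362 ≈ -2882.0 + 11.402*I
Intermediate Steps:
k(s, T) = 2 + T + s (k(s, T) = (T + s) + 2 = 2 + T + s)
L = 1/724 ≈ 0.0013812
y + (1056 + √((16*(-8) + k(-1, -3)) + L)) = -3938 + (1056 + √((16*(-8) + (2 - 3 - 1)) + 1/724)) = -3938 + (1056 + √((-128 - 2) + 1/724)) = -3938 + (1056 + √(-130 + 1/724)) = -3938 + (1056 + √(-94119/724)) = -3938 + (1056 + I*√17035539/362) = -2882 + I*√17035539/362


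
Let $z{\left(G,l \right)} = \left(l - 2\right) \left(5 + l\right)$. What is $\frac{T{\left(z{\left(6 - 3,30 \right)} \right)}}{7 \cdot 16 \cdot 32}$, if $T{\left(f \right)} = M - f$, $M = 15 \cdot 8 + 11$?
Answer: $- \frac{849}{3584} \approx -0.23689$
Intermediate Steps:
$z{\left(G,l \right)} = \left(-2 + l\right) \left(5 + l\right)$
$M = 131$ ($M = 120 + 11 = 131$)
$T{\left(f \right)} = 131 - f$
$\frac{T{\left(z{\left(6 - 3,30 \right)} \right)}}{7 \cdot 16 \cdot 32} = \frac{131 - \left(-10 + 30^{2} + 3 \cdot 30\right)}{7 \cdot 16 \cdot 32} = \frac{131 - \left(-10 + 900 + 90\right)}{112 \cdot 32} = \frac{131 - 980}{3584} = \left(131 - 980\right) \frac{1}{3584} = \left(-849\right) \frac{1}{3584} = - \frac{849}{3584}$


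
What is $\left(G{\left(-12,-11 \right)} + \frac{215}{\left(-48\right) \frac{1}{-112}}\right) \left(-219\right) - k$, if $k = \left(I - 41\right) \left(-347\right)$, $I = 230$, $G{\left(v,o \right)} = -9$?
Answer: $-42311$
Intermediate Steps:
$k = -65583$ ($k = \left(230 - 41\right) \left(-347\right) = 189 \left(-347\right) = -65583$)
$\left(G{\left(-12,-11 \right)} + \frac{215}{\left(-48\right) \frac{1}{-112}}\right) \left(-219\right) - k = \left(-9 + \frac{215}{\left(-48\right) \frac{1}{-112}}\right) \left(-219\right) - -65583 = \left(-9 + \frac{215}{\left(-48\right) \left(- \frac{1}{112}\right)}\right) \left(-219\right) + 65583 = \left(-9 + \frac{215}{\frac{3}{7}}\right) \left(-219\right) + 65583 = \left(-9 + 215 \cdot \frac{7}{3}\right) \left(-219\right) + 65583 = \left(-9 + \frac{1505}{3}\right) \left(-219\right) + 65583 = \frac{1478}{3} \left(-219\right) + 65583 = -107894 + 65583 = -42311$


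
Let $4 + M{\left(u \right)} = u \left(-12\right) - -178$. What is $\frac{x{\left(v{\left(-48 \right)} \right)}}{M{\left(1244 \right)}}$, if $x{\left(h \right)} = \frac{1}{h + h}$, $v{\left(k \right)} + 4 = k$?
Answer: $\frac{1}{1534416} \approx 6.5171 \cdot 10^{-7}$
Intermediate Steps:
$v{\left(k \right)} = -4 + k$
$x{\left(h \right)} = \frac{1}{2 h}$
$M{\left(u \right)} = 174 - 12 u$ ($M{\left(u \right)} = -4 + \left(u \left(-12\right) - -178\right) = -4 - \left(-178 + 12 u\right) = 174 - 12 u$)
$\frac{x{\left(v{\left(-48 \right)} \right)}}{M{\left(1244 \right)}} = \frac{\frac{1}{2} \frac{1}{-4 - 48}}{174 - 14928} = \frac{\frac{1}{2} \frac{1}{-52}}{174 - 14928} = \frac{\frac{1}{2} \left(- \frac{1}{52}\right)}{-14754} = \left(- \frac{1}{104}\right) \left(- \frac{1}{14754}\right) = \frac{1}{1534416}$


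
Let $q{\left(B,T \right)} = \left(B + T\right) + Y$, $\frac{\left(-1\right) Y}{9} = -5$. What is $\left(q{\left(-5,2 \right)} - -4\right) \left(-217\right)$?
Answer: $-9982$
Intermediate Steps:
$Y = 45$ ($Y = \left(-9\right) \left(-5\right) = 45$)
$q{\left(B,T \right)} = 45 + B + T$ ($q{\left(B,T \right)} = \left(B + T\right) + 45 = 45 + B + T$)
$\left(q{\left(-5,2 \right)} - -4\right) \left(-217\right) = \left(\left(45 - 5 + 2\right) - -4\right) \left(-217\right) = \left(42 + 4\right) \left(-217\right) = 46 \left(-217\right) = -9982$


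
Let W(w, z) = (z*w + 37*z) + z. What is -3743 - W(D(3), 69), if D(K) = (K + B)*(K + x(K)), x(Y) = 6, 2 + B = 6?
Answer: -10712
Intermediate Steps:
B = 4 (B = -2 + 6 = 4)
D(K) = (4 + K)*(6 + K) (D(K) = (K + 4)*(K + 6) = (4 + K)*(6 + K))
W(w, z) = 38*z + w*z (W(w, z) = (w*z + 37*z) + z = (37*z + w*z) + z = 38*z + w*z)
-3743 - W(D(3), 69) = -3743 - 69*(38 + (24 + 3² + 10*3)) = -3743 - 69*(38 + (24 + 9 + 30)) = -3743 - 69*(38 + 63) = -3743 - 69*101 = -3743 - 1*6969 = -3743 - 6969 = -10712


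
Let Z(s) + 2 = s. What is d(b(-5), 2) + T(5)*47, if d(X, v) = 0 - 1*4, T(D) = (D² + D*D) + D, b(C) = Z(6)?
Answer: 2581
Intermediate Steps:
Z(s) = -2 + s
b(C) = 4 (b(C) = -2 + 6 = 4)
T(D) = D + 2*D² (T(D) = (D² + D²) + D = 2*D² + D = D + 2*D²)
d(X, v) = -4 (d(X, v) = 0 - 4 = -4)
d(b(-5), 2) + T(5)*47 = -4 + (5*(1 + 2*5))*47 = -4 + (5*(1 + 10))*47 = -4 + (5*11)*47 = -4 + 55*47 = -4 + 2585 = 2581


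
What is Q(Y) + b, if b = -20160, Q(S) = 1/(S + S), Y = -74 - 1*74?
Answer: -5967361/296 ≈ -20160.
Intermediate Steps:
Y = -148 (Y = -74 - 74 = -148)
Q(S) = 1/(2*S)
Q(Y) + b = (1/2)/(-148) - 20160 = (1/2)*(-1/148) - 20160 = -1/296 - 20160 = -5967361/296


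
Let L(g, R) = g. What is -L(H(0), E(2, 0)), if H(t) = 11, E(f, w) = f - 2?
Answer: -11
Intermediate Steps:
E(f, w) = -2 + f
-L(H(0), E(2, 0)) = -1*11 = -11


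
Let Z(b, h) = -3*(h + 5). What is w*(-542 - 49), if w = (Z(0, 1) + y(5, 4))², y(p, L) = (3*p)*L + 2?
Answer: -1144176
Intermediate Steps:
Z(b, h) = -15 - 3*h (Z(b, h) = -3*(5 + h) = -15 - 3*h)
y(p, L) = 2 + 3*L*p (y(p, L) = 3*L*p + 2 = 2 + 3*L*p)
w = 1936 (w = ((-15 - 3*1) + (2 + 3*4*5))² = ((-15 - 3) + (2 + 60))² = (-18 + 62)² = 44² = 1936)
w*(-542 - 49) = 1936*(-542 - 49) = 1936*(-591) = -1144176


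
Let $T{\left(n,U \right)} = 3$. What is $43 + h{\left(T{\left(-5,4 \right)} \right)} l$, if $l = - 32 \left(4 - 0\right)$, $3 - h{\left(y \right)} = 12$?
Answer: $1195$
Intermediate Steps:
$h{\left(y \right)} = -9$ ($h{\left(y \right)} = 3 - 12 = -9$)
$l = -128$ ($l = - 32 \left(4 + 0\right) = \left(-32\right) 4 = -128$)
$43 + h{\left(T{\left(-5,4 \right)} \right)} l = 43 - -1152 = 43 + 1152 = 1195$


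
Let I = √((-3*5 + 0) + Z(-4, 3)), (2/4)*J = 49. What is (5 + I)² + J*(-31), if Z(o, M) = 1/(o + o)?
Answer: -24225/8 + 55*I*√2/2 ≈ -3028.1 + 38.891*I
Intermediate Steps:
J = 98 (J = 2*49 = 98)
Z(o, M) = 1/(2*o)
I = 11*I*√2/4 (I = √((-3*5 + 0) + (½)/(-4)) = √((-15 + 0) + (½)*(-¼)) = √(-15 - ⅛) = √(-121/8) = 11*I*√2/4 ≈ 3.8891*I)
(5 + I)² + J*(-31) = (5 + 11*I*√2/4)² + 98*(-31) = (5 + 11*I*√2/4)² - 3038 = -3038 + (5 + 11*I*√2/4)²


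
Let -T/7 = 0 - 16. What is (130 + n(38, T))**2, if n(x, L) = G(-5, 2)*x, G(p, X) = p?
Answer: 3600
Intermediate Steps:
T = 112 (T = -7*(0 - 16) = -7*(-16) = 112)
n(x, L) = -5*x
(130 + n(38, T))**2 = (130 - 5*38)**2 = (130 - 190)**2 = (-60)**2 = 3600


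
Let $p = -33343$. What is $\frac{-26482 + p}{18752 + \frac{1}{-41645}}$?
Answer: $- \frac{2491412125}{780927039} \approx -3.1903$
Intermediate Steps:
$\frac{-26482 + p}{18752 + \frac{1}{-41645}} = \frac{-26482 - 33343}{18752 + \frac{1}{-41645}} = - \frac{59825}{18752 - \frac{1}{41645}} = - \frac{59825}{\frac{780927039}{41645}} = \left(-59825\right) \frac{41645}{780927039} = - \frac{2491412125}{780927039}$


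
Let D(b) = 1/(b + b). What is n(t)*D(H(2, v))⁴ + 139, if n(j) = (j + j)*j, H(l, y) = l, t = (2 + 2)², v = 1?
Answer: 141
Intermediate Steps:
t = 16 (t = 4² = 16)
D(b) = 1/(2*b)
n(j) = 2*j² (n(j) = (2*j)*j = 2*j²)
n(t)*D(H(2, v))⁴ + 139 = (2*16²)*((½)/2)⁴ + 139 = (2*256)*((½)*(½))⁴ + 139 = 512*(¼)⁴ + 139 = 512*(1/256) + 139 = 2 + 139 = 141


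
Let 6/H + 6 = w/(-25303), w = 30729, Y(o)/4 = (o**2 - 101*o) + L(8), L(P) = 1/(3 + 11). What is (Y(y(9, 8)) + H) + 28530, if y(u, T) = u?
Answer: 10741198030/425943 ≈ 25217.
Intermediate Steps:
L(P) = 1/14
Y(o) = 2/7 - 404*o + 4*o**2 (Y(o) = 4*((o**2 - 101*o) + 1/14) = 4*(1/14 + o**2 - 101*o) = 2/7 - 404*o + 4*o**2)
H = -50606/60849 (H = 6/(-6 + 30729/(-25303)) = 6/(-6 + 30729*(-1/25303)) = 6/(-6 - 30729/25303) = 6/(-182547/25303) = 6*(-25303/182547) = -50606/60849 ≈ -0.83167)
(Y(y(9, 8)) + H) + 28530 = ((2/7 - 404*9 + 4*9**2) - 50606/60849) + 28530 = ((2/7 - 3636 + 4*81) - 50606/60849) + 28530 = ((2/7 - 3636 + 324) - 50606/60849) + 28530 = (-23182/7 - 50606/60849) + 28530 = -1410955760/425943 + 28530 = 10741198030/425943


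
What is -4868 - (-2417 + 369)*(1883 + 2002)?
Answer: 7951612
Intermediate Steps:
-4868 - (-2417 + 369)*(1883 + 2002) = -4868 - (-2048)*3885 = -4868 - 1*(-7956480) = -4868 + 7956480 = 7951612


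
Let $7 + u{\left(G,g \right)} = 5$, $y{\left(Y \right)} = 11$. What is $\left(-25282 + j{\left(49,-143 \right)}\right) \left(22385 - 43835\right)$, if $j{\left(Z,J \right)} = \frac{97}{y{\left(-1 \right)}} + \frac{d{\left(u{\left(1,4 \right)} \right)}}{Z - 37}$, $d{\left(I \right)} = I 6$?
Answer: $542131200$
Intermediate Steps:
$u{\left(G,g \right)} = -2$ ($u{\left(G,g \right)} = -7 + 5 = -2$)
$d{\left(I \right)} = 6 I$
$j{\left(Z,J \right)} = \frac{97}{11} - \frac{12}{-37 + Z}$ ($j{\left(Z,J \right)} = \frac{97}{11} + \frac{6 \left(-2\right)}{Z - 37} = 97 \cdot \frac{1}{11} - \frac{12}{Z - 37} = \frac{97}{11} - \frac{12}{-37 + Z}$)
$\left(-25282 + j{\left(49,-143 \right)}\right) \left(22385 - 43835\right) = \left(-25282 + \frac{-3721 + 97 \cdot 49}{11 \left(-37 + 49\right)}\right) \left(22385 - 43835\right) = \left(-25282 + \frac{-3721 + 4753}{11 \cdot 12}\right) \left(-21450\right) = \left(-25282 + \frac{1}{11} \cdot \frac{1}{12} \cdot 1032\right) \left(-21450\right) = \left(-25282 + \frac{86}{11}\right) \left(-21450\right) = \left(- \frac{278016}{11}\right) \left(-21450\right) = 542131200$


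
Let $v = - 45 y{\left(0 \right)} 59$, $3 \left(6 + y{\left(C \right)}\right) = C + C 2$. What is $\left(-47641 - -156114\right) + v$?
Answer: $124403$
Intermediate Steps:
$y{\left(C \right)} = -6 + C$ ($y{\left(C \right)} = -6 + \frac{C + C 2}{3} = -6 + \frac{C + 2 C}{3} = -6 + \frac{3 C}{3} = -6 + C$)
$v = 15930$ ($v = - 45 \left(-6 + 0\right) 59 = \left(-45\right) \left(-6\right) 59 = 270 \cdot 59 = 15930$)
$\left(-47641 - -156114\right) + v = \left(-47641 - -156114\right) + 15930 = \left(-47641 + 156114\right) + 15930 = 108473 + 15930 = 124403$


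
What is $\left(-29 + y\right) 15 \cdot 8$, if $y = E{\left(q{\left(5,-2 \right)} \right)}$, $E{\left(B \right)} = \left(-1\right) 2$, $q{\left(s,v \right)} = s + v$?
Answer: $-3720$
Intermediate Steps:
$E{\left(B \right)} = -2$
$y = -2$
$\left(-29 + y\right) 15 \cdot 8 = \left(-29 - 2\right) 15 \cdot 8 = \left(-31\right) 15 \cdot 8 = \left(-465\right) 8 = -3720$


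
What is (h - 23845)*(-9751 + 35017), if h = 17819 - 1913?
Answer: -200586774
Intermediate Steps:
h = 15906
(h - 23845)*(-9751 + 35017) = (15906 - 23845)*(-9751 + 35017) = -7939*25266 = -200586774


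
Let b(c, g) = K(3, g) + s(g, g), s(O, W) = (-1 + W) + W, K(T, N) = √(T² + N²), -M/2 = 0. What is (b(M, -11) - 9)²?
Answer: (32 - √130)² ≈ 424.29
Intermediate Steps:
M = 0 (M = -2*0 = 0)
K(T, N) = √(N² + T²)
s(O, W) = -1 + 2*W
b(c, g) = -1 + √(9 + g²) + 2*g (b(c, g) = √(g² + 3²) + (-1 + 2*g) = √(g² + 9) + (-1 + 2*g) = √(9 + g²) + (-1 + 2*g) = -1 + √(9 + g²) + 2*g)
(b(M, -11) - 9)² = ((-1 + √(9 + (-11)²) + 2*(-11)) - 9)² = ((-1 + √(9 + 121) - 22) - 9)² = ((-1 + √130 - 22) - 9)² = ((-23 + √130) - 9)² = (-32 + √130)²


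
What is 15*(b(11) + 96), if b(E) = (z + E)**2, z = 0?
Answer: 3255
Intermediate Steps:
b(E) = E**2 (b(E) = (0 + E)**2 = E**2)
15*(b(11) + 96) = 15*(11**2 + 96) = 15*(121 + 96) = 15*217 = 3255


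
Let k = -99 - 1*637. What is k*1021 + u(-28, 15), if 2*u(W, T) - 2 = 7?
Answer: -1502903/2 ≈ -7.5145e+5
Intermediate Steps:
u(W, T) = 9/2 (u(W, T) = 1 + (½)*7 = 1 + 7/2 = 9/2)
k = -736 (k = -99 - 637 = -736)
k*1021 + u(-28, 15) = -736*1021 + 9/2 = -751456 + 9/2 = -1502903/2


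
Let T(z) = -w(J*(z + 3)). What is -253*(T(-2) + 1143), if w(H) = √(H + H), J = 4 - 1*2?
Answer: -288673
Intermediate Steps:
J = 2 (J = 4 - 2 = 2)
w(H) = √2*√H (w(H) = √(2*H) = √2*√H)
T(z) = -√2*√(6 + 2*z) (T(z) = -√2*√(2*(z + 3)) = -√2*√(2*(3 + z)) = -√2*√(6 + 2*z))
-253*(T(-2) + 1143) = -253*(-2*√(3 - 2) + 1143) = -253*(-2*√1 + 1143) = -253*(-2*1 + 1143) = -253*(-2 + 1143) = -253*1141 = -288673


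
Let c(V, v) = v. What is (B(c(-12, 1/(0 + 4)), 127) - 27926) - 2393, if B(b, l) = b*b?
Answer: -485103/16 ≈ -30319.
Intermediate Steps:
B(b, l) = b**2
(B(c(-12, 1/(0 + 4)), 127) - 27926) - 2393 = ((1/(0 + 4))**2 - 27926) - 2393 = ((1/4)**2 - 27926) - 2393 = (1/16 - 27926) - 2393 = -446815/16 - 2393 = -485103/16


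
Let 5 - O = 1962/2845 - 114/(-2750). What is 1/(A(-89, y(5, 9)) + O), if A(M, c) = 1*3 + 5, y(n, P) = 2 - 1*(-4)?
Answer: 782375/9598892 ≈ 0.081507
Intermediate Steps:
y(n, P) = 6 (y(n, P) = 2 + 4 = 6)
A(M, c) = 8 (A(M, c) = 3 + 5 = 8)
O = 3339892/782375 (O = 5 - (1962/2845 - 114/(-2750)) = 5 - (1962*(1/2845) - 114*(-1/2750)) = 5 - (1962/2845 + 57/1375) = 5 - 1*571983/782375 = 5 - 571983/782375 = 3339892/782375 ≈ 4.2689)
1/(A(-89, y(5, 9)) + O) = 1/(8 + 3339892/782375) = 1/(9598892/782375) = 782375/9598892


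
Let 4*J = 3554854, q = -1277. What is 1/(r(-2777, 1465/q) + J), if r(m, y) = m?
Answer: 2/1771873 ≈ 1.1287e-6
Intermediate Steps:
J = 1777427/2 (J = (¼)*3554854 = 1777427/2 ≈ 8.8871e+5)
1/(r(-2777, 1465/q) + J) = 1/(-2777 + 1777427/2) = 1/(1771873/2) = 2/1771873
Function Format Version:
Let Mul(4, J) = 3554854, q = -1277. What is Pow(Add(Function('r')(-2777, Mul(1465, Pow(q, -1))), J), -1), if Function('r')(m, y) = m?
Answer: Rational(2, 1771873) ≈ 1.1287e-6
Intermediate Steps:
J = Rational(1777427, 2) (J = Mul(Rational(1, 4), 3554854) = Rational(1777427, 2) ≈ 8.8871e+5)
Pow(Add(Function('r')(-2777, Mul(1465, Pow(q, -1))), J), -1) = Pow(Add(-2777, Rational(1777427, 2)), -1) = Pow(Rational(1771873, 2), -1) = Rational(2, 1771873)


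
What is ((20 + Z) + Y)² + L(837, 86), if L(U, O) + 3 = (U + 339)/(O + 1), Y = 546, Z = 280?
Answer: 20756069/29 ≈ 7.1573e+5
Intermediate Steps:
L(U, O) = -3 + (339 + U)/(1 + O) (L(U, O) = -3 + (U + 339)/(O + 1) = -3 + (339 + U)/(1 + O))
((20 + Z) + Y)² + L(837, 86) = ((20 + 280) + 546)² + (336 + 837 - 3*86)/(1 + 86) = (300 + 546)² + (336 + 837 - 258)/87 = 846² + (1/87)*915 = 715716 + 305/29 = 20756069/29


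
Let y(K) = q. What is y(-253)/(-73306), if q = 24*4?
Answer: -48/36653 ≈ -0.0013096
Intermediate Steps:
q = 96
y(K) = 96
y(-253)/(-73306) = 96/(-73306) = 96*(-1/73306) = -48/36653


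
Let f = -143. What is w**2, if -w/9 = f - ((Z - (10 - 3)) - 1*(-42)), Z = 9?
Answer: 2832489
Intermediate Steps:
w = 1683 (w = -9*(-143 - ((9 - (10 - 3)) - 1*(-42))) = -9*(-143 - ((9 - 1*7) + 42)) = -9*(-143 - ((9 - 7) + 42)) = -9*(-143 - (2 + 42)) = -9*(-143 - 1*44) = -9*(-143 - 44) = -9*(-187) = 1683)
w**2 = 1683**2 = 2832489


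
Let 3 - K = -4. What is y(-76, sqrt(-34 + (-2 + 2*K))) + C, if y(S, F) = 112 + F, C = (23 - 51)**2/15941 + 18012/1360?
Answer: 679082163/5419940 + I*sqrt(22) ≈ 125.29 + 4.6904*I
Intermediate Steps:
K = 7 (K = 3 - 1*(-4) = 3 + 4 = 7)
C = 72048883/5419940 (C = (-28)**2*(1/15941) + 18012*(1/1360) = 784*(1/15941) + 4503/340 = 784/15941 + 4503/340 = 72048883/5419940 ≈ 13.293)
y(-76, sqrt(-34 + (-2 + 2*K))) + C = (112 + sqrt(-34 + (-2 + 2*7))) + 72048883/5419940 = (112 + sqrt(-34 + (-2 + 14))) + 72048883/5419940 = (112 + sqrt(-34 + 12)) + 72048883/5419940 = (112 + sqrt(-22)) + 72048883/5419940 = (112 + I*sqrt(22)) + 72048883/5419940 = 679082163/5419940 + I*sqrt(22)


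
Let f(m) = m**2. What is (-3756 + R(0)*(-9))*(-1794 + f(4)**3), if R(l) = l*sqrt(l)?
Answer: -8646312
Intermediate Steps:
R(l) = l**(3/2)
(-3756 + R(0)*(-9))*(-1794 + f(4)**3) = (-3756 + 0**(3/2)*(-9))*(-1794 + (4**2)**3) = (-3756 + 0*(-9))*(-1794 + 16**3) = (-3756 + 0)*(-1794 + 4096) = -3756*2302 = -8646312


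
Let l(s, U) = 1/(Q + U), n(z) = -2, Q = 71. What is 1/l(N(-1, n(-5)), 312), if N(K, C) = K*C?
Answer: 383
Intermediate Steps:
N(K, C) = C*K
l(s, U) = 1/(71 + U)
1/l(N(-1, n(-5)), 312) = 1/(1/(71 + 312)) = 1/(1/383) = 383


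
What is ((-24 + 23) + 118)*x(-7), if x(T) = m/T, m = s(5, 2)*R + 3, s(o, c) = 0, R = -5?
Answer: -351/7 ≈ -50.143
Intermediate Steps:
m = 3 (m = 0*(-5) + 3 = 0 + 3 = 3)
x(T) = 3/T
((-24 + 23) + 118)*x(-7) = ((-24 + 23) + 118)*(3/(-7)) = (-1 + 118)*(3*(-1/7)) = 117*(-3/7) = -351/7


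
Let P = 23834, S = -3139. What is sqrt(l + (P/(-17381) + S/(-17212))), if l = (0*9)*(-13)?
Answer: I*sqrt(157401509759403)/11506222 ≈ 1.0904*I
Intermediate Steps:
l = 0 (l = 0*(-13) = 0)
sqrt(l + (P/(-17381) + S/(-17212))) = sqrt(0 + (23834/(-17381) - 3139/(-17212))) = sqrt(0 + (23834*(-1/17381) - 3139*(-1/17212))) = sqrt(0 + (-23834/17381 + 3139/17212)) = sqrt(0 - 27359373/23012444) = sqrt(-27359373/23012444) = I*sqrt(157401509759403)/11506222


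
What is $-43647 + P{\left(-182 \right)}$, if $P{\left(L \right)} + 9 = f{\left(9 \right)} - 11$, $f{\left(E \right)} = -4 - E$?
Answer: $-43680$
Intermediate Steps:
$P{\left(L \right)} = -33$ ($P{\left(L \right)} = -9 - 24 = -33$)
$-43647 + P{\left(-182 \right)} = -43647 - 33 = -43680$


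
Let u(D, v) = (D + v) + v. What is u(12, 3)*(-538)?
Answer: -9684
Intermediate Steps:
u(D, v) = D + 2*v
u(12, 3)*(-538) = (12 + 2*3)*(-538) = (12 + 6)*(-538) = 18*(-538) = -9684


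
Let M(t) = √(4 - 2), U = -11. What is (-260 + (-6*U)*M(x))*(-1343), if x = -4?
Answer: 349180 - 88638*√2 ≈ 2.2383e+5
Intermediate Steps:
M(t) = √2
(-260 + (-6*U)*M(x))*(-1343) = (-260 + (-6*(-11))*√2)*(-1343) = (-260 + 66*√2)*(-1343) = 349180 - 88638*√2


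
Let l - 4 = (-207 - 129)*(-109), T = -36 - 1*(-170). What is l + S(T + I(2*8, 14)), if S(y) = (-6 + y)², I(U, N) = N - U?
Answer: 52504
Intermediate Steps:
T = 134 (T = -36 + 170 = 134)
l = 36628 (l = 4 + (-207 - 129)*(-109) = 4 - 336*(-109) = 4 + 36624 = 36628)
l + S(T + I(2*8, 14)) = 36628 + (-6 + (134 + (14 - 2*8)))² = 36628 + (-6 + (134 + (14 - 1*16)))² = 36628 + (-6 + (134 + (14 - 16)))² = 36628 + (-6 + (134 - 2))² = 36628 + (-6 + 132)² = 36628 + 126² = 36628 + 15876 = 52504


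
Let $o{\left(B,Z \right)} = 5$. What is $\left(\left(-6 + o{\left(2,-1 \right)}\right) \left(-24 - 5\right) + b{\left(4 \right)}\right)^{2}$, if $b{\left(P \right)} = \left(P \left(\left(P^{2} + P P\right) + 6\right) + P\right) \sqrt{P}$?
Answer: $116281$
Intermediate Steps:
$b{\left(P \right)} = \sqrt{P} \left(P + P \left(6 + 2 P^{2}\right)\right)$ ($b{\left(P \right)} = \left(P \left(\left(P^{2} + P^{2}\right) + 6\right) + P\right) \sqrt{P} = \left(P \left(2 P^{2} + 6\right) + P\right) \sqrt{P} = \left(P \left(6 + 2 P^{2}\right) + P\right) \sqrt{P} = \left(P + P \left(6 + 2 P^{2}\right)\right) \sqrt{P} = \sqrt{P} \left(P + P \left(6 + 2 P^{2}\right)\right)$)
$\left(\left(-6 + o{\left(2,-1 \right)}\right) \left(-24 - 5\right) + b{\left(4 \right)}\right)^{2} = \left(\left(-6 + 5\right) \left(-24 - 5\right) + 4^{\frac{3}{2}} \left(7 + 2 \cdot 4^{2}\right)\right)^{2} = \left(\left(-1\right) \left(-29\right) + 8 \left(7 + 2 \cdot 16\right)\right)^{2} = \left(29 + 8 \left(7 + 32\right)\right)^{2} = \left(29 + 8 \cdot 39\right)^{2} = \left(29 + 312\right)^{2} = 341^{2} = 116281$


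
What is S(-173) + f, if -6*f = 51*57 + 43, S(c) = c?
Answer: -1994/3 ≈ -664.67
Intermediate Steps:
f = -1475/3 (f = -(51*57 + 43)/6 = -(2907 + 43)/6 = -⅙*2950 = -1475/3 ≈ -491.67)
S(-173) + f = -173 - 1475/3 = -1994/3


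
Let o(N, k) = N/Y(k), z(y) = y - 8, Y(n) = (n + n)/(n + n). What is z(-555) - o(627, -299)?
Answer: -1190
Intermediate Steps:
Y(n) = 1 (Y(n) = (2*n)/((2*n)) = (2*n)*(1/(2*n)) = 1)
z(y) = -8 + y
o(N, k) = N (o(N, k) = N/1 = N*1 = N)
z(-555) - o(627, -299) = (-8 - 555) - 1*627 = -563 - 627 = -1190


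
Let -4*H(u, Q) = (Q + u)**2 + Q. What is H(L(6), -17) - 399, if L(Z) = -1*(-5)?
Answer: -1723/4 ≈ -430.75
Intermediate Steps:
L(Z) = 5
H(u, Q) = -Q/4 - (Q + u)**2/4 (H(u, Q) = -((Q + u)**2 + Q)/4 = -(Q + (Q + u)**2)/4 = -Q/4 - (Q + u)**2/4)
H(L(6), -17) - 399 = (-1/4*(-17) - (-17 + 5)**2/4) - 399 = (17/4 - 1/4*(-12)**2) - 399 = (17/4 - 1/4*144) - 399 = (17/4 - 36) - 399 = -127/4 - 399 = -1723/4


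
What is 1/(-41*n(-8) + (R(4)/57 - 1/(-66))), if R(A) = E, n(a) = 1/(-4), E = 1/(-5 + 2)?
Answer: 7524/77191 ≈ 0.097473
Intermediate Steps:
E = -1/3 (E = 1/(-3) = -1/3 ≈ -0.33333)
n(a) = -1/4
R(A) = -1/3
1/(-41*n(-8) + (R(4)/57 - 1/(-66))) = 1/(-41*(-1/4) + (-1/3/57 - 1/(-66))) = 1/(41/4 + (-1/3*1/57 - 1*(-1/66))) = 1/(41/4 + (-1/171 + 1/66)) = 1/(41/4 + 35/3762) = 1/(77191/7524) = 7524/77191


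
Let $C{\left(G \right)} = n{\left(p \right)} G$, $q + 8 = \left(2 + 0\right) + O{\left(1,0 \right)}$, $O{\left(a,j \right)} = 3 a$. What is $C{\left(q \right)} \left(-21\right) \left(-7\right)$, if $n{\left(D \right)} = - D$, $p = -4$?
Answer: $-1764$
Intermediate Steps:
$q = -3$ ($q = -8 + \left(\left(2 + 0\right) + 3 \cdot 1\right) = -8 + \left(2 + 3\right) = -8 + 5 = -3$)
$C{\left(G \right)} = 4 G$ ($C{\left(G \right)} = \left(-1\right) \left(-4\right) G = 4 G$)
$C{\left(q \right)} \left(-21\right) \left(-7\right) = 4 \left(-3\right) \left(-21\right) \left(-7\right) = \left(-12\right) \left(-21\right) \left(-7\right) = 252 \left(-7\right) = -1764$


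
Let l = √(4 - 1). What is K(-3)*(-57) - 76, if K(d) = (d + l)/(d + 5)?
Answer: 19/2 - 57*√3/2 ≈ -39.863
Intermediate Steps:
l = √3 ≈ 1.7320
K(d) = (d + √3)/(5 + d) (K(d) = (d + √3)/(d + 5) = (d + √3)/(5 + d))
K(-3)*(-57) - 76 = ((-3 + √3)/(5 - 3))*(-57) - 76 = ((-3 + √3)/2)*(-57) - 76 = (-3/2 + √3/2)*(-57) - 76 = (171/2 - 57*√3/2) - 76 = 19/2 - 57*√3/2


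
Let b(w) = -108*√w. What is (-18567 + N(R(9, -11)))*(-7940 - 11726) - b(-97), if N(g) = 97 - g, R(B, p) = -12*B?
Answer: 361107092 + 108*I*√97 ≈ 3.6111e+8 + 1063.7*I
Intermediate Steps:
(-18567 + N(R(9, -11)))*(-7940 - 11726) - b(-97) = (-18567 + (97 - (-12)*9))*(-7940 - 11726) - (-108)*√(-97) = (-18567 + (97 - 1*(-108)))*(-19666) - (-108)*I*√97 = (-18567 + (97 + 108))*(-19666) - (-108)*I*√97 = (-18567 + 205)*(-19666) + 108*I*√97 = -18362*(-19666) + 108*I*√97 = 361107092 + 108*I*√97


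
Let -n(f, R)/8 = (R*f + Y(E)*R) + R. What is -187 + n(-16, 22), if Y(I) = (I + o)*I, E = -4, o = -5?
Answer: -3883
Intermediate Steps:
Y(I) = I*(-5 + I) (Y(I) = (I - 5)*I = (-5 + I)*I = I*(-5 + I))
n(f, R) = -296*R - 8*R*f (n(f, R) = -8*((R*f + (-4*(-5 - 4))*R) + R) = -8*((R*f + (-4*(-9))*R) + R) = -8*((R*f + 36*R) + R) = -8*((36*R + R*f) + R) = -8*(37*R + R*f) = -296*R - 8*R*f)
-187 + n(-16, 22) = -187 - 8*22*(37 - 16) = -187 - 8*22*21 = -187 - 3696 = -3883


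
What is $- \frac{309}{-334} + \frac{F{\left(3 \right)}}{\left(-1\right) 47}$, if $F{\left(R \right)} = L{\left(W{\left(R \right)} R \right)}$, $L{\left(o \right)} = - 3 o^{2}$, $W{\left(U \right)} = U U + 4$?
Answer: $\frac{1538565}{15698} \approx 98.01$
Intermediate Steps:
$W{\left(U \right)} = 4 + U^{2}$ ($W{\left(U \right)} = U^{2} + 4 = 4 + U^{2}$)
$F{\left(R \right)} = - 3 R^{2} \left(4 + R^{2}\right)^{2}$ ($F{\left(R \right)} = - 3 \left(\left(4 + R^{2}\right) R\right)^{2} = - 3 \left(R \left(4 + R^{2}\right)\right)^{2} = - 3 R^{2} \left(4 + R^{2}\right)^{2}$)
$- \frac{309}{-334} + \frac{F{\left(3 \right)}}{\left(-1\right) 47} = - \frac{309}{-334} + \frac{\left(-3\right) 3^{2} \left(4 + 3^{2}\right)^{2}}{\left(-1\right) 47} = \left(-309\right) \left(- \frac{1}{334}\right) + \frac{\left(-3\right) 9 \left(4 + 9\right)^{2}}{-47} = \frac{309}{334} + \left(-3\right) 9 \cdot 13^{2} \left(- \frac{1}{47}\right) = \frac{309}{334} + \left(-3\right) 9 \cdot 169 \left(- \frac{1}{47}\right) = \frac{309}{334} - - \frac{4563}{47} = \frac{309}{334} + \frac{4563}{47} = \frac{1538565}{15698}$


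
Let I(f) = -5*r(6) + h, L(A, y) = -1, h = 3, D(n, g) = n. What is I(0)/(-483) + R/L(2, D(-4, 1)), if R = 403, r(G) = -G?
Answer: -64894/161 ≈ -403.07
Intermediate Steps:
I(f) = 33 (I(f) = -(-5)*6 + 3 = -5*(-6) + 3 = 30 + 3 = 33)
I(0)/(-483) + R/L(2, D(-4, 1)) = 33/(-483) + 403/(-1) = 33*(-1/483) + 403*(-1) = -11/161 - 403 = -64894/161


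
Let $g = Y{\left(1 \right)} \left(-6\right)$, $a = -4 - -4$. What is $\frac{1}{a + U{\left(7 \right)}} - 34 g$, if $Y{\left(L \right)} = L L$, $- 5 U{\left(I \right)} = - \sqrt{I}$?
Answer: $204 + \frac{5 \sqrt{7}}{7} \approx 205.89$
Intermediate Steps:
$a = 0$ ($a = -4 + 4 = 0$)
$U{\left(I \right)} = \frac{\sqrt{I}}{5}$ ($U{\left(I \right)} = - \frac{\left(-1\right) \sqrt{I}}{5} = \frac{\sqrt{I}}{5}$)
$Y{\left(L \right)} = L^{2}$
$g = -6$ ($g = 1^{2} \left(-6\right) = 1 \left(-6\right) = -6$)
$\frac{1}{a + U{\left(7 \right)}} - 34 g = \frac{1}{0 + \frac{\sqrt{7}}{5}} - -204 = \frac{1}{\frac{1}{5} \sqrt{7}} + 204 = \frac{5 \sqrt{7}}{7} + 204 = 204 + \frac{5 \sqrt{7}}{7}$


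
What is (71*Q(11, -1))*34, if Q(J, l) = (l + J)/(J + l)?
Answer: 2414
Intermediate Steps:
Q(J, l) = 1 (Q(J, l) = (J + l)/(J + l) = 1)
(71*Q(11, -1))*34 = (71*1)*34 = 71*34 = 2414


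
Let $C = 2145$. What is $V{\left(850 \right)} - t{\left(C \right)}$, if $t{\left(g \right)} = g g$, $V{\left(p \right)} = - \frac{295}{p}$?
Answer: $- \frac{782174309}{170} \approx -4.601 \cdot 10^{6}$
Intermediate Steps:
$t{\left(g \right)} = g^{2}$
$V{\left(850 \right)} - t{\left(C \right)} = - \frac{295}{850} - 2145^{2} = \left(-295\right) \frac{1}{850} - 4601025 = - \frac{59}{170} - 4601025 = - \frac{782174309}{170}$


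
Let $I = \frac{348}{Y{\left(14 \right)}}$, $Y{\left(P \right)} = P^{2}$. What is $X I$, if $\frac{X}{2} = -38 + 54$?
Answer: $\frac{2784}{49} \approx 56.816$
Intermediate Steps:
$I = \frac{87}{49}$ ($I = \frac{348}{14^{2}} = \frac{348}{196} = 348 \cdot \frac{1}{196} = \frac{87}{49} \approx 1.7755$)
$X = 32$ ($X = 2 \left(-38 + 54\right) = 2 \cdot 16 = 32$)
$X I = 32 \cdot \frac{87}{49} = \frac{2784}{49}$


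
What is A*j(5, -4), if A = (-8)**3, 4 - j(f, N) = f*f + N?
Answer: 8704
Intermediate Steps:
j(f, N) = 4 - N - f**2 (j(f, N) = 4 - (f*f + N) = 4 - (f**2 + N) = 4 - (N + f**2) = 4 + (-N - f**2) = 4 - N - f**2)
A = -512
A*j(5, -4) = -512*(4 - 1*(-4) - 1*5**2) = -512*(4 + 4 - 1*25) = -512*(4 + 4 - 25) = -512*(-17) = 8704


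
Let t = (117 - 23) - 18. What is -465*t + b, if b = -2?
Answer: -35342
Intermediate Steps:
t = 76 (t = 94 - 18 = 76)
-465*t + b = -465*76 - 2 = -35340 - 2 = -35342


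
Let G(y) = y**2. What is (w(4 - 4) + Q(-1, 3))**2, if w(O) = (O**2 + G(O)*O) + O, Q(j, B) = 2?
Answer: 4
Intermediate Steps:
w(O) = O + O**2 + O**3 (w(O) = (O**2 + O**2*O) + O = (O**2 + O**3) + O = O + O**2 + O**3)
(w(4 - 4) + Q(-1, 3))**2 = ((4 - 4)*(1 + (4 - 4) + (4 - 4)**2) + 2)**2 = (0*(1 + 0 + 0**2) + 2)**2 = (0*(1 + 0 + 0) + 2)**2 = (0*1 + 2)**2 = (0 + 2)**2 = 2**2 = 4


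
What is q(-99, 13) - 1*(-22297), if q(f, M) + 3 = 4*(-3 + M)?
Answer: 22334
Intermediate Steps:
q(f, M) = -15 + 4*M (q(f, M) = -3 + 4*(-3 + M) = -3 + (-12 + 4*M) = -15 + 4*M)
q(-99, 13) - 1*(-22297) = (-15 + 4*13) - 1*(-22297) = (-15 + 52) + 22297 = 37 + 22297 = 22334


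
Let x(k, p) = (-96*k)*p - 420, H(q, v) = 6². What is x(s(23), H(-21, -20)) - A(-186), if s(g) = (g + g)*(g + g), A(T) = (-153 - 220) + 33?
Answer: -7312976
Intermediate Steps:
A(T) = -340 (A(T) = -373 + 33 = -340)
s(g) = 4*g² (s(g) = (2*g)*(2*g) = 4*g²)
H(q, v) = 36
x(k, p) = -420 - 96*k*p (x(k, p) = -96*k*p - 420 = -420 - 96*k*p)
x(s(23), H(-21, -20)) - A(-186) = (-420 - 96*4*23²*36) - 1*(-340) = (-420 - 96*4*529*36) + 340 = (-420 - 96*2116*36) + 340 = (-420 - 7312896) + 340 = -7313316 + 340 = -7312976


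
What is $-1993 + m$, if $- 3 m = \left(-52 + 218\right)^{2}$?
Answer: $- \frac{33535}{3} \approx -11178.0$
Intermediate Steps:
$m = - \frac{27556}{3}$ ($m = - \frac{\left(-52 + 218\right)^{2}}{3} = - \frac{166^{2}}{3} = \left(- \frac{1}{3}\right) 27556 = - \frac{27556}{3} \approx -9185.3$)
$-1993 + m = -1993 - \frac{27556}{3} = - \frac{33535}{3}$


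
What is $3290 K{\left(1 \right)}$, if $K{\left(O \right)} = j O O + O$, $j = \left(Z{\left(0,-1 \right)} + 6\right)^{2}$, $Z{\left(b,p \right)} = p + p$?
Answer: $55930$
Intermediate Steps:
$Z{\left(b,p \right)} = 2 p$
$j = 16$ ($j = \left(2 \left(-1\right) + 6\right)^{2} = \left(-2 + 6\right)^{2} = 4^{2} = 16$)
$K{\left(O \right)} = O + 16 O^{2}$ ($K{\left(O \right)} = 16 O O + O = 16 O^{2} + O = O + 16 O^{2}$)
$3290 K{\left(1 \right)} = 3290 \cdot 1 \left(1 + 16 \cdot 1\right) = 3290 \cdot 1 \left(1 + 16\right) = 3290 \cdot 1 \cdot 17 = 3290 \cdot 17 = 55930$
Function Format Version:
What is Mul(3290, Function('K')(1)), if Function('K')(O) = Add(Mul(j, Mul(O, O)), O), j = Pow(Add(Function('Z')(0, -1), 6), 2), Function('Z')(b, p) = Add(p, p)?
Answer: 55930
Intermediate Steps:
Function('Z')(b, p) = Mul(2, p)
j = 16 (j = Pow(Add(Mul(2, -1), 6), 2) = Pow(Add(-2, 6), 2) = Pow(4, 2) = 16)
Function('K')(O) = Add(O, Mul(16, Pow(O, 2))) (Function('K')(O) = Add(Mul(16, Mul(O, O)), O) = Add(Mul(16, Pow(O, 2)), O) = Add(O, Mul(16, Pow(O, 2))))
Mul(3290, Function('K')(1)) = Mul(3290, Mul(1, Add(1, Mul(16, 1)))) = Mul(3290, Mul(1, Add(1, 16))) = Mul(3290, Mul(1, 17)) = Mul(3290, 17) = 55930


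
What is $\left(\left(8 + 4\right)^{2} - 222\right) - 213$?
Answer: $-291$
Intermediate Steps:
$\left(\left(8 + 4\right)^{2} - 222\right) - 213 = \left(12^{2} - 222\right) - 213 = \left(144 - 222\right) - 213 = -78 - 213 = -291$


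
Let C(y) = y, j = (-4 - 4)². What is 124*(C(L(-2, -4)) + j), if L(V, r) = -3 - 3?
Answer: 7192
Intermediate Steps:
L(V, r) = -6
j = 64 (j = (-8)² = 64)
124*(C(L(-2, -4)) + j) = 124*(-6 + 64) = 124*58 = 7192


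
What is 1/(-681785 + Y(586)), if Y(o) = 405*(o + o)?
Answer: -1/207125 ≈ -4.8280e-6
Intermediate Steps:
Y(o) = 810*o (Y(o) = 405*(2*o) = 810*o)
1/(-681785 + Y(586)) = 1/(-681785 + 810*586) = 1/(-681785 + 474660) = 1/(-207125) = -1/207125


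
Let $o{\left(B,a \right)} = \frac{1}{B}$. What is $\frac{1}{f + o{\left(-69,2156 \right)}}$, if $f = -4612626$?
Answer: $- \frac{69}{318271195} \approx -2.168 \cdot 10^{-7}$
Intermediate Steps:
$\frac{1}{f + o{\left(-69,2156 \right)}} = \frac{1}{-4612626 + \frac{1}{-69}} = \frac{1}{-4612626 - \frac{1}{69}} = \frac{1}{- \frac{318271195}{69}} = - \frac{69}{318271195}$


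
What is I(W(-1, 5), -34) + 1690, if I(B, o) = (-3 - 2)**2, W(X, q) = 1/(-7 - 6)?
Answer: 1715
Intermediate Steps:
W(X, q) = -1/13 (W(X, q) = 1/(-13) = -1/13)
I(B, o) = 25 (I(B, o) = (-5)**2 = 25)
I(W(-1, 5), -34) + 1690 = 25 + 1690 = 1715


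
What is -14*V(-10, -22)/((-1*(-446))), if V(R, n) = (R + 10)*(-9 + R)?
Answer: 0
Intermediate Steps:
V(R, n) = (-9 + R)*(10 + R) (V(R, n) = (10 + R)*(-9 + R) = (-9 + R)*(10 + R))
-14*V(-10, -22)/((-1*(-446))) = -14*(-90 - 10 + (-10)**2)/((-1*(-446))) = -14*(-90 - 10 + 100)/446 = -0/446 = -14*0 = 0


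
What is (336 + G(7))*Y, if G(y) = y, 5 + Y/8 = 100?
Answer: 260680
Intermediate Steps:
Y = 760 (Y = -40 + 8*100 = -40 + 800 = 760)
(336 + G(7))*Y = (336 + 7)*760 = 343*760 = 260680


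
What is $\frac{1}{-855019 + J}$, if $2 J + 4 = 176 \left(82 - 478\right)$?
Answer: $- \frac{1}{889869} \approx -1.1238 \cdot 10^{-6}$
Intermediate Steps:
$J = -34850$ ($J = -2 + \frac{176 \left(82 - 478\right)}{2} = -2 + \frac{176 \left(-396\right)}{2} = -2 + \frac{1}{2} \left(-69696\right) = -2 - 34848 = -34850$)
$\frac{1}{-855019 + J} = \frac{1}{-855019 - 34850} = \frac{1}{-889869} = - \frac{1}{889869}$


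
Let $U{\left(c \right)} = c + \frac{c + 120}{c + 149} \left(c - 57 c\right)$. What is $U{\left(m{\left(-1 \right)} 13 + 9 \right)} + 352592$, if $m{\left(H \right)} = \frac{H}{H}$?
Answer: $\frac{60122050}{171} \approx 3.5159 \cdot 10^{5}$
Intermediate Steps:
$m{\left(H \right)} = 1$
$U{\left(c \right)} = c - \frac{56 c \left(120 + c\right)}{149 + c}$ ($U{\left(c \right)} = c + \frac{120 + c}{149 + c} \left(- 56 c\right) = c - \frac{56 c \left(120 + c\right)}{149 + c}$)
$U{\left(m{\left(-1 \right)} 13 + 9 \right)} + 352592 = - \frac{\left(1 \cdot 13 + 9\right) \left(6571 + 55 \left(1 \cdot 13 + 9\right)\right)}{149 + \left(1 \cdot 13 + 9\right)} + 352592 = - \frac{\left(13 + 9\right) \left(6571 + 55 \left(13 + 9\right)\right)}{149 + \left(13 + 9\right)} + 352592 = \left(-1\right) 22 \frac{1}{149 + 22} \left(6571 + 55 \cdot 22\right) + 352592 = \left(-1\right) 22 \cdot \frac{1}{171} \left(6571 + 1210\right) + 352592 = \left(-1\right) 22 \cdot \frac{1}{171} \cdot 7781 + 352592 = - \frac{171182}{171} + 352592 = \frac{60122050}{171}$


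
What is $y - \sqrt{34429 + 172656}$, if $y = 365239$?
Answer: $365239 - \sqrt{207085} \approx 3.6478 \cdot 10^{5}$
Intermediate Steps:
$y - \sqrt{34429 + 172656} = 365239 - \sqrt{34429 + 172656} = 365239 - \sqrt{207085}$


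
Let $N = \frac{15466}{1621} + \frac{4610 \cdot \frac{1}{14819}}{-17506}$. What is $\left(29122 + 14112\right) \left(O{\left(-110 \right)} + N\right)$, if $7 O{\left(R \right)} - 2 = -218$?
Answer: $- \frac{27681824668063698}{30037293721} \approx -9.2158 \cdot 10^{5}$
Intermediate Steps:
$O{\left(R \right)} = - \frac{216}{7}$ ($O{\left(R \right)} = \frac{2}{7} + \frac{1}{7} \left(-218\right) = \frac{2}{7} - \frac{218}{7} = - \frac{216}{7}$)
$N = \frac{2006102058057}{210261056047}$ ($N = 15466 \cdot \frac{1}{1621} + 4610 \cdot \frac{1}{14819} \left(- \frac{1}{17506}\right) = \frac{15466}{1621} + \frac{4610}{14819} \left(- \frac{1}{17506}\right) = \frac{15466}{1621} - \frac{2305}{129710707} = \frac{2006102058057}{210261056047} \approx 9.541$)
$\left(29122 + 14112\right) \left(O{\left(-110 \right)} + N\right) = \left(29122 + 14112\right) \left(- \frac{216}{7} + \frac{2006102058057}{210261056047}\right) = 43234 \left(- \frac{640279055097}{30037293721}\right) = - \frac{27681824668063698}{30037293721}$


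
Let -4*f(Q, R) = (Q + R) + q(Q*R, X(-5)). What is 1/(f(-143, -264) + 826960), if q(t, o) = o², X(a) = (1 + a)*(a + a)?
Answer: 4/3306647 ≈ 1.2097e-6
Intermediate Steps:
X(a) = 2*a*(1 + a) (X(a) = (1 + a)*(2*a) = 2*a*(1 + a))
f(Q, R) = -400 - Q/4 - R/4 (f(Q, R) = -((Q + R) + (2*(-5)*(1 - 5))²)/4 = -((Q + R) + (2*(-5)*(-4))²)/4 = -((Q + R) + 40²)/4 = -((Q + R) + 1600)/4 = -(1600 + Q + R)/4 = -400 - Q/4 - R/4)
1/(f(-143, -264) + 826960) = 1/((-400 - ¼*(-143) - ¼*(-264)) + 826960) = 1/((-400 + 143/4 + 66) + 826960) = 1/(-1193/4 + 826960) = 1/(3306647/4) = 4/3306647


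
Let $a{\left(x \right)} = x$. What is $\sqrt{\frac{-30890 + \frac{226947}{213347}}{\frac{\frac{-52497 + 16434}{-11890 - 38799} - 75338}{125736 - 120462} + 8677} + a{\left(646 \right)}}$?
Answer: $\frac{4 \sqrt{9801613664718431781127823451893869798}}{494076767483327141} \approx 25.346$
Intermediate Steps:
$\sqrt{\frac{-30890 + \frac{226947}{213347}}{\frac{\frac{-52497 + 16434}{-11890 - 38799} - 75338}{125736 - 120462} + 8677} + a{\left(646 \right)}} = \sqrt{\frac{-30890 + \frac{226947}{213347}}{\frac{\frac{-52497 + 16434}{-11890 - 38799} - 75338}{125736 - 120462} + 8677} + 646} = \sqrt{\frac{-30890 + 226947 \cdot \frac{1}{213347}}{\frac{- \frac{36063}{-50689} - 75338}{5274} + 8677} + 646} = \sqrt{\frac{-30890 + \frac{226947}{213347}}{\left(\left(-36063\right) \left(- \frac{1}{50689}\right) - 75338\right) \frac{1}{5274} + 8677} + 646} = \sqrt{- \frac{6590061883}{213347 \left(\left(\frac{36063}{50689} - 75338\right) \frac{1}{5274} + 8677\right)} + 646} = \sqrt{- \frac{6590061883}{213347 \left(\left(- \frac{3818771819}{50689}\right) \frac{1}{5274} + 8677\right)} + 646} = \sqrt{- \frac{6590061883}{213347 \left(- \frac{3818771819}{267333786} + 8677\right)} + 646} = \sqrt{- \frac{6590061883}{213347 \cdot \frac{2315836489303}{267333786}} + 646} = \sqrt{\left(- \frac{6590061883}{213347}\right) \frac{267333786}{2315836489303} + 646} = \sqrt{- \frac{1761746193156679038}{494076767483327141} + 646} = \sqrt{\frac{317411845601072654048}{494076767483327141}} = \frac{4 \sqrt{9801613664718431781127823451893869798}}{494076767483327141}$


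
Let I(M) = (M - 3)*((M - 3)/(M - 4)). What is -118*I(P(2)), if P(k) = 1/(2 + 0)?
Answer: 1475/7 ≈ 210.71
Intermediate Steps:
P(k) = 1/2
I(M) = (-3 + M)**2/(-4 + M) (I(M) = (-3 + M)*((-3 + M)/(-4 + M)) = (-3 + M)**2/(-4 + M))
-118*I(P(2)) = -118*(-3 + 1/2)**2/(-4 + 1/2) = -118*(-5/2)**2/(-7/2) = -(-236)*25/(7*4) = -118*(-25/14) = 1475/7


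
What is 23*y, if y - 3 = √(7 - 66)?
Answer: 69 + 23*I*√59 ≈ 69.0 + 176.67*I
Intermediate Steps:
y = 3 + I*√59 (y = 3 + √(7 - 66) = 3 + √(-59) = 3 + I*√59 ≈ 3.0 + 7.6811*I)
23*y = 23*(3 + I*√59) = 69 + 23*I*√59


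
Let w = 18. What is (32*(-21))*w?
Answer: -12096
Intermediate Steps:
(32*(-21))*w = (32*(-21))*18 = -672*18 = -12096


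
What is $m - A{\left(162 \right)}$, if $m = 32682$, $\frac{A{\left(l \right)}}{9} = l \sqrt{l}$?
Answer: $32682 - 13122 \sqrt{2} \approx 14125.0$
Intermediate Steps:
$A{\left(l \right)} = 9 l^{\frac{3}{2}}$ ($A{\left(l \right)} = 9 l \sqrt{l} = 9 l^{\frac{3}{2}}$)
$m - A{\left(162 \right)} = 32682 - 9 \cdot 162^{\frac{3}{2}} = 32682 - 9 \cdot 1458 \sqrt{2} = 32682 - 13122 \sqrt{2}$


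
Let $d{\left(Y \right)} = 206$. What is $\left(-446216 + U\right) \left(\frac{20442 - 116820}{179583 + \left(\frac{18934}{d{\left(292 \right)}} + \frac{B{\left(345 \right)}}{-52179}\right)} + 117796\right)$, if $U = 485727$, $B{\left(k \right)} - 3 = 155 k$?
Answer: $\frac{749054260064079020039}{160940998355} \approx 4.6542 \cdot 10^{9}$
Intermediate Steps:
$B{\left(k \right)} = 3 + 155 k$
$\left(-446216 + U\right) \left(\frac{20442 - 116820}{179583 + \left(\frac{18934}{d{\left(292 \right)}} + \frac{B{\left(345 \right)}}{-52179}\right)} + 117796\right) = \left(-446216 + 485727\right) \left(\frac{20442 - 116820}{179583 + \left(\frac{18934}{206} + \frac{3 + 155 \cdot 345}{-52179}\right)} + 117796\right) = 39511 \left(- \frac{96378}{179583 + \left(18934 \cdot \frac{1}{206} + \left(3 + 53475\right) \left(- \frac{1}{52179}\right)\right)} + 117796\right) = 39511 \left(- \frac{96378}{179583 + \left(\frac{9467}{103} + 53478 \left(- \frac{1}{52179}\right)\right)} + 117796\right) = 39511 \left(- \frac{96378}{179583 + \left(\frac{9467}{103} - \frac{17826}{17393}\right)} + 117796\right) = 39511 \left(- \frac{96378}{179583 + \frac{162823453}{1791479}} + 117796\right) = 39511 \left(- \frac{96378}{\frac{321881996710}{1791479}} + 117796\right) = 39511 \left(\left(-96378\right) \frac{1791479}{321881996710} + 117796\right) = 39511 \left(- \frac{86329581531}{160940998355} + 117796\right) = 39511 \cdot \frac{18958119512644049}{160940998355} = \frac{749054260064079020039}{160940998355}$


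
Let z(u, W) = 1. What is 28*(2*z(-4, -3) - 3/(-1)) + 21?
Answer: 161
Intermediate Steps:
28*(2*z(-4, -3) - 3/(-1)) + 21 = 28*(2*1 - 3/(-1)) + 21 = 28*(2 - 3*(-1)) + 21 = 28*(2 + 3) + 21 = 28*5 + 21 = 140 + 21 = 161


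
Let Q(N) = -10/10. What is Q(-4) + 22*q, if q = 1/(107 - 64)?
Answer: -21/43 ≈ -0.48837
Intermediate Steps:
Q(N) = -1 (Q(N) = -10*⅒ = -1)
q = 1/43 ≈ 0.023256
Q(-4) + 22*q = -1 + 22*(1/43) = -1 + 22/43 = -21/43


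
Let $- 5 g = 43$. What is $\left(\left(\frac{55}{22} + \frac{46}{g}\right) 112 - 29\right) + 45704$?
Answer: $\frac{1950305}{43} \approx 45356.0$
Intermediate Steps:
$g = - \frac{43}{5}$ ($g = \left(- \frac{1}{5}\right) 43 = - \frac{43}{5} \approx -8.6$)
$\left(\left(\frac{55}{22} + \frac{46}{g}\right) 112 - 29\right) + 45704 = \left(\left(\frac{55}{22} + \frac{46}{- \frac{43}{5}}\right) 112 - 29\right) + 45704 = \left(\left(55 \cdot \frac{1}{22} + 46 \left(- \frac{5}{43}\right)\right) 112 - 29\right) + 45704 = \left(\left(\frac{5}{2} - \frac{230}{43}\right) 112 - 29\right) + 45704 = \left(\left(- \frac{245}{86}\right) 112 - 29\right) + 45704 = \left(- \frac{13720}{43} - 29\right) + 45704 = - \frac{14967}{43} + 45704 = \frac{1950305}{43}$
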